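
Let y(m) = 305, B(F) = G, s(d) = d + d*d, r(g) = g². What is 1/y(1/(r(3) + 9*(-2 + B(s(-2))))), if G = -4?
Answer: 1/305 ≈ 0.0032787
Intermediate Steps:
s(d) = d + d²
B(F) = -4
1/y(1/(r(3) + 9*(-2 + B(s(-2))))) = 1/305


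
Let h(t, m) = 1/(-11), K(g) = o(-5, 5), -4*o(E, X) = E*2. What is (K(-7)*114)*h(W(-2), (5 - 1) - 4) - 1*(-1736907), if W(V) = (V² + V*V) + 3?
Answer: 19105692/11 ≈ 1.7369e+6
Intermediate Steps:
o(E, X) = -E/2 (o(E, X) = -E*2/4 = -E/2)
K(g) = 5/2 (K(g) = -½*(-5) = 5/2)
W(V) = 3 + 2*V² (W(V) = (V² + V²) + 3 = 2*V² + 3 = 3 + 2*V²)
h(t, m) = -1/11
(K(-7)*114)*h(W(-2), (5 - 1) - 4) - 1*(-1736907) = ((5/2)*114)*(-1/11) - 1*(-1736907) = 285*(-1/11) + 1736907 = -285/11 + 1736907 = 19105692/11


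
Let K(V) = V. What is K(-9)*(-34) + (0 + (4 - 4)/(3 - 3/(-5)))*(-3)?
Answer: 306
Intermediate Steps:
K(-9)*(-34) + (0 + (4 - 4)/(3 - 3/(-5)))*(-3) = -9*(-34) + (0 + (4 - 4)/(3 - 3/(-5)))*(-3) = 306 + (0 + 0/(3 - 3*(-⅕)))*(-3) = 306 + (0 + 0/(3 + ⅗))*(-3) = 306 + (0 + 0/(18/5))*(-3) = 306 + (0 + 0*(5/18))*(-3) = 306 + (0 + 0)*(-3) = 306 + 0*(-3) = 306 + 0 = 306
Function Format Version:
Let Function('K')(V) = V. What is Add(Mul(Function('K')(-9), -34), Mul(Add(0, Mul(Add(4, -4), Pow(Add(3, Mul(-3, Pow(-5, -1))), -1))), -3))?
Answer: 306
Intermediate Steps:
Add(Mul(Function('K')(-9), -34), Mul(Add(0, Mul(Add(4, -4), Pow(Add(3, Mul(-3, Pow(-5, -1))), -1))), -3)) = Add(Mul(-9, -34), Mul(Add(0, Mul(Add(4, -4), Pow(Add(3, Mul(-3, Pow(-5, -1))), -1))), -3)) = Add(306, Mul(Add(0, Mul(0, Pow(Add(3, Mul(-3, Rational(-1, 5))), -1))), -3)) = Add(306, Mul(Add(0, Mul(0, Pow(Add(3, Rational(3, 5)), -1))), -3)) = Add(306, Mul(Add(0, Mul(0, Pow(Rational(18, 5), -1))), -3)) = Add(306, Mul(Add(0, Mul(0, Rational(5, 18))), -3)) = Add(306, Mul(Add(0, 0), -3)) = Add(306, Mul(0, -3)) = Add(306, 0) = 306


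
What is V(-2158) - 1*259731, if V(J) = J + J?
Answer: -264047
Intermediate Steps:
V(J) = 2*J
V(-2158) - 1*259731 = 2*(-2158) - 1*259731 = -4316 - 259731 = -264047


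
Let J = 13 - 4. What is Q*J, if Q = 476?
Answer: 4284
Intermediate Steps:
J = 9
Q*J = 476*9 = 4284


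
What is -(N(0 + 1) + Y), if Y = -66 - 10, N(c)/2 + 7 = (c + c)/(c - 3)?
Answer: 92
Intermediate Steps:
N(c) = -14 + 4*c/(-3 + c) (N(c) = -14 + 2*((c + c)/(c - 3)) = -14 + 2*((2*c)/(-3 + c)) = -14 + 2*(2*c/(-3 + c)) = -14 + 4*c/(-3 + c))
Y = -76
-(N(0 + 1) + Y) = -(2*(21 - 5*(0 + 1))/(-3 + (0 + 1)) - 76) = -(2*(21 - 5*1)/(-3 + 1) - 76) = -(2*(21 - 5)/(-2) - 76) = -(2*(-1/2)*16 - 76) = -(-16 - 76) = -1*(-92) = 92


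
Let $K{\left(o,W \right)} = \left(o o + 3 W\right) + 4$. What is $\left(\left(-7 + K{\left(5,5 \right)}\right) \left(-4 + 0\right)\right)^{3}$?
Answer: $-3241792$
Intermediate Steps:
$K{\left(o,W \right)} = 4 + o^{2} + 3 W$ ($K{\left(o,W \right)} = \left(o^{2} + 3 W\right) + 4 = 4 + o^{2} + 3 W$)
$\left(\left(-7 + K{\left(5,5 \right)}\right) \left(-4 + 0\right)\right)^{3} = \left(\left(-7 + \left(4 + 5^{2} + 3 \cdot 5\right)\right) \left(-4 + 0\right)\right)^{3} = \left(\left(-7 + \left(4 + 25 + 15\right)\right) \left(-4\right)\right)^{3} = \left(\left(-7 + 44\right) \left(-4\right)\right)^{3} = \left(37 \left(-4\right)\right)^{3} = \left(-148\right)^{3} = -3241792$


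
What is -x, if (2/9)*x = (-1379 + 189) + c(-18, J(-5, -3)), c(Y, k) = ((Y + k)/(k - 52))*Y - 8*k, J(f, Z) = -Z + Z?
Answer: 139959/26 ≈ 5383.0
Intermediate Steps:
J(f, Z) = 0
c(Y, k) = -8*k + Y*(Y + k)/(-52 + k) (c(Y, k) = ((Y + k)/(-52 + k))*Y - 8*k = Y*(Y + k)/(-52 + k) - 8*k = -8*k + Y*(Y + k)/(-52 + k))
x = -139959/26 (x = 9*((-1379 + 189) + ((-18)**2 - 8*0**2 + 416*0 - 18*0)/(-52 + 0))/2 = 9*(-1190 + (324 - 8*0 + 0 + 0)/(-52))/2 = 9*(-1190 - (324 + 0 + 0 + 0)/52)/2 = 9*(-1190 - 1/52*324)/2 = 9*(-1190 - 81/13)/2 = (9/2)*(-15551/13) = -139959/26 ≈ -5383.0)
-x = -1*(-139959/26) = 139959/26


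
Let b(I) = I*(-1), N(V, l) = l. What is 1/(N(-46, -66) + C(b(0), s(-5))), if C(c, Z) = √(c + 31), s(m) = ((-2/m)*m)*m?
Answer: -66/4325 - √31/4325 ≈ -0.016547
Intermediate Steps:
b(I) = -I
s(m) = -2*m
C(c, Z) = √(31 + c)
1/(N(-46, -66) + C(b(0), s(-5))) = 1/(-66 + √(31 - 1*0)) = 1/(-66 + √(31 + 0)) = 1/(-66 + √31)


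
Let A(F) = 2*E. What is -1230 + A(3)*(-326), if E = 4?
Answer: -3838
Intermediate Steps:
A(F) = 8 (A(F) = 2*4 = 8)
-1230 + A(3)*(-326) = -1230 + 8*(-326) = -1230 - 2608 = -3838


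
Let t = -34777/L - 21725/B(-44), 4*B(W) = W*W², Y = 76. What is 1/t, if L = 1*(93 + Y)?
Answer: -327184/66994497 ≈ -0.0048837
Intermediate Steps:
B(W) = W³/4 (B(W) = (W*W²)/4 = W³/4)
L = 169 (L = 1*(93 + 76) = 1*169 = 169)
t = -66994497/327184 (t = -34777/169 - 21725/((¼)*(-44)³) = -34777*1/169 - 21725/((¼)*(-85184)) = -34777/169 - 21725/(-21296) = -34777/169 - 21725*(-1/21296) = -34777/169 + 1975/1936 = -66994497/327184 ≈ -204.76)
1/t = 1/(-66994497/327184) = -327184/66994497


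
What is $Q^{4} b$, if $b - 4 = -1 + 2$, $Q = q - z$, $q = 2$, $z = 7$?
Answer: $3125$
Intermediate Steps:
$Q = -5$ ($Q = 2 - 7 = -5$)
$b = 5$ ($b = 4 + \left(-1 + 2\right) = 4 + 1 = 5$)
$Q^{4} b = \left(-5\right)^{4} \cdot 5 = 625 \cdot 5 = 3125$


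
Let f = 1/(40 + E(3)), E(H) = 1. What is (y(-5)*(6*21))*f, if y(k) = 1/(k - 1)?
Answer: -21/41 ≈ -0.51220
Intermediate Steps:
y(k) = 1/(-1 + k)
f = 1/41 (f = 1/(40 + 1) = 1/41 ≈ 0.024390)
(y(-5)*(6*21))*f = ((6*21)/(-1 - 5))*(1/41) = (126/(-6))*(1/41) = -⅙*126*(1/41) = -21*1/41 = -21/41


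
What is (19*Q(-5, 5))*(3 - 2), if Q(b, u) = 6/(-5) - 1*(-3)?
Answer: 171/5 ≈ 34.200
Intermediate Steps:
Q(b, u) = 9/5 (Q(b, u) = 6*(-⅕) + 3 = -6/5 + 3 = 9/5)
(19*Q(-5, 5))*(3 - 2) = (19*(9/5))*(3 - 2) = (171/5)*1 = 171/5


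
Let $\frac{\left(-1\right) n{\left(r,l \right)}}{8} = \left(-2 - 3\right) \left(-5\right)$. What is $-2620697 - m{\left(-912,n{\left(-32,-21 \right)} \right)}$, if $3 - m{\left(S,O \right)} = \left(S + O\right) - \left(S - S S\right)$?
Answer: $-1789156$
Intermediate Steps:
$n{\left(r,l \right)} = -200$ ($n{\left(r,l \right)} = - 8 \left(-2 - 3\right) \left(-5\right) = - 8 \left(\left(-5\right) \left(-5\right)\right) = \left(-8\right) 25 = -200$)
$m{\left(S,O \right)} = 3 - O - S^{2}$ ($m{\left(S,O \right)} = 3 - \left(\left(S + O\right) - \left(S - S S\right)\right) = 3 - \left(\left(O + S\right) + \left(S^{2} - S\right)\right) = 3 - \left(O + S^{2}\right) = 3 - O - S^{2}$)
$-2620697 - m{\left(-912,n{\left(-32,-21 \right)} \right)} = -2620697 - \left(3 - -200 - \left(-912\right)^{2}\right) = -2620697 - \left(3 + 200 - 831744\right) = -2620697 - -831541 = -2620697 + 831541 = -1789156$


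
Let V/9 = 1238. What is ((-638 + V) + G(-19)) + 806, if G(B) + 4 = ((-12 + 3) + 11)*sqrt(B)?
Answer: 11306 + 2*I*sqrt(19) ≈ 11306.0 + 8.7178*I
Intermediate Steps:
V = 11142 (V = 9*1238 = 11142)
G(B) = -4 + 2*sqrt(B) (G(B) = -4 + ((-12 + 3) + 11)*sqrt(B) = -4 + (-9 + 11)*sqrt(B) = -4 + 2*sqrt(B))
((-638 + V) + G(-19)) + 806 = ((-638 + 11142) + (-4 + 2*sqrt(-19))) + 806 = (10504 + (-4 + 2*(I*sqrt(19)))) + 806 = (10504 + (-4 + 2*I*sqrt(19))) + 806 = (10500 + 2*I*sqrt(19)) + 806 = 11306 + 2*I*sqrt(19)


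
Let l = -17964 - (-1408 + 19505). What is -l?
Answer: 36061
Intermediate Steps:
l = -36061 (l = -17964 - 1*18097 = -17964 - 18097 = -36061)
-l = -1*(-36061) = 36061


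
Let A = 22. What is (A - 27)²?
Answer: 25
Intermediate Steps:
(A - 27)² = (22 - 27)² = (-5)² = 25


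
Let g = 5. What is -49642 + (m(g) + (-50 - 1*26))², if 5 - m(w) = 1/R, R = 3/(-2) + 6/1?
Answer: -3610121/81 ≈ -44569.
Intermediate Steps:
R = 9/2 (R = 3*(-½) + 6*1 = -3/2 + 6 = 9/2 ≈ 4.5000)
m(w) = 43/9 (m(w) = 5 - 1/9/2 = 5 - 1*2/9 = 5 - 2/9 = 43/9)
-49642 + (m(g) + (-50 - 1*26))² = -49642 + (43/9 + (-50 - 1*26))² = -49642 + (43/9 + (-50 - 26))² = -49642 + (43/9 - 76)² = -49642 + (-641/9)² = -49642 + 410881/81 = -3610121/81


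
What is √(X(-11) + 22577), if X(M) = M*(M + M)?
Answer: √22819 ≈ 151.06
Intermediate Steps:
X(M) = 2*M² (X(M) = M*(2*M) = 2*M²)
√(X(-11) + 22577) = √(2*(-11)² + 22577) = √(2*121 + 22577) = √(242 + 22577) = √22819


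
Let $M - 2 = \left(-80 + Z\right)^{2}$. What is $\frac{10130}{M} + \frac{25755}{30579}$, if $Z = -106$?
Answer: $\frac{200139460}{176328707} \approx 1.135$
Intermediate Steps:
$M = 34598$ ($M = 2 + \left(-80 - 106\right)^{2} = 2 + \left(-186\right)^{2} = 2 + 34596 = 34598$)
$\frac{10130}{M} + \frac{25755}{30579} = \frac{10130}{34598} + \frac{25755}{30579} = 10130 \cdot \frac{1}{34598} + 25755 \cdot \frac{1}{30579} = \frac{5065}{17299} + \frac{8585}{10193} = \frac{200139460}{176328707}$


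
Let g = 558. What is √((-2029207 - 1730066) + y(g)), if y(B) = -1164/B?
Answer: I*√32513970219/93 ≈ 1938.9*I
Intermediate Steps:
√((-2029207 - 1730066) + y(g)) = √((-2029207 - 1730066) - 1164/558) = √(-3759273 - 1164*1/558) = √(-3759273 - 194/93) = √(-349612583/93) = I*√32513970219/93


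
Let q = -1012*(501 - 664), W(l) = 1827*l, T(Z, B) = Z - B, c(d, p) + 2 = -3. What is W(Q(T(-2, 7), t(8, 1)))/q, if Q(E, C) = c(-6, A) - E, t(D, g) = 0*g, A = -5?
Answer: 1827/41239 ≈ 0.044303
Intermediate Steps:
t(D, g) = 0
c(d, p) = -5 (c(d, p) = -2 - 3 = -5)
Q(E, C) = -5 - E
q = 164956 (q = -1012*(-163) = 164956)
W(Q(T(-2, 7), t(8, 1)))/q = (1827*(-5 - (-2 - 1*7)))/164956 = (1827*(-5 - (-2 - 7)))*(1/164956) = (1827*(-5 - 1*(-9)))*(1/164956) = (1827*(-5 + 9))*(1/164956) = (1827*4)*(1/164956) = 7308*(1/164956) = 1827/41239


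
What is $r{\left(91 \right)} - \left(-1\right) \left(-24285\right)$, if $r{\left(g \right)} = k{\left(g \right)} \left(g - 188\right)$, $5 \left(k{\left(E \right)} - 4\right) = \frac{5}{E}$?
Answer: $- \frac{2245340}{91} \approx -24674.0$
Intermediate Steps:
$k{\left(E \right)} = 4 + \frac{1}{E}$ ($k{\left(E \right)} = 4 + \frac{5 \frac{1}{E}}{5} = 4 + \frac{1}{E}$)
$r{\left(g \right)} = \left(-188 + g\right) \left(4 + \frac{1}{g}\right)$ ($r{\left(g \right)} = \left(4 + \frac{1}{g}\right) \left(g - 188\right) = \left(4 + \frac{1}{g}\right) \left(-188 + g\right) = \left(-188 + g\right) \left(4 + \frac{1}{g}\right)$)
$r{\left(91 \right)} - \left(-1\right) \left(-24285\right) = \left(-751 - \frac{188}{91} + 4 \cdot 91\right) - \left(-1\right) \left(-24285\right) = \left(-751 - \frac{188}{91} + 364\right) - 24285 = - \frac{35405}{91} - 24285 = - \frac{2245340}{91}$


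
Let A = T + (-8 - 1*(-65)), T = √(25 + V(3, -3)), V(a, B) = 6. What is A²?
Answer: (57 + √31)² ≈ 3914.7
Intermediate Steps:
T = √31 (T = √(25 + 6) = √31 ≈ 5.5678)
A = 57 + √31 (A = √31 + (-8 - 1*(-65)) = √31 + (-8 + 65) = √31 + 57 = 57 + √31 ≈ 62.568)
A² = (57 + √31)²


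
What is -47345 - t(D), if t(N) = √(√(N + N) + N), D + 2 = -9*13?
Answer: -47345 - √(-119 + I*√238) ≈ -47346.0 - 10.932*I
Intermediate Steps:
D = -119 (D = -2 - 9*13 = -2 - 117 = -119)
t(N) = √(N + √2*√N) (t(N) = √(√(2*N) + N) = √(√2*√N + N) = √(N + √2*√N))
-47345 - t(D) = -47345 - √(-119 + √2*√(-119)) = -47345 - √(-119 + √2*(I*√119)) = -47345 - √(-119 + I*√238)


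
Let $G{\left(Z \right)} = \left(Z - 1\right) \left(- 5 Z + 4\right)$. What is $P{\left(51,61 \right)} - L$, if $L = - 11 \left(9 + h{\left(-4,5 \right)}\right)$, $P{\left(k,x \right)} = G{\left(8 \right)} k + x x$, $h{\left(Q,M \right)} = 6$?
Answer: $-8966$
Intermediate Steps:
$G{\left(Z \right)} = \left(-1 + Z\right) \left(4 - 5 Z\right)$
$P{\left(k,x \right)} = x^{2} - 252 k$ ($P{\left(k,x \right)} = \left(-4 - 5 \cdot 8^{2} + 9 \cdot 8\right) k + x x = \left(-4 - 320 + 72\right) k + x^{2} = - 252 k + x^{2} = x^{2} - 252 k$)
$L = -165$ ($L = - 11 \left(9 + 6\right) = \left(-11\right) 15 = -165$)
$P{\left(51,61 \right)} - L = \left(61^{2} - 12852\right) - -165 = \left(3721 - 12852\right) + 165 = -9131 + 165 = -8966$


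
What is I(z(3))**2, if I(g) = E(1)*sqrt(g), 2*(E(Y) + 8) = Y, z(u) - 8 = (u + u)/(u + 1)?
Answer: 4275/8 ≈ 534.38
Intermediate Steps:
z(u) = 8 + 2*u/(1 + u) (z(u) = 8 + (u + u)/(u + 1) = 8 + (2*u)/(1 + u) = 8 + 2*u/(1 + u))
E(Y) = -8 + Y/2
I(g) = -15*sqrt(g)/2 (I(g) = (-8 + (1/2)*1)*sqrt(g) = (-8 + 1/2)*sqrt(g) = -15*sqrt(g)/2)
I(z(3))**2 = (-15*sqrt(2)*sqrt(4 + 5*3)/sqrt(1 + 3)/2)**2 = (-15*sqrt(2)*sqrt(4 + 15)/2/2)**2 = (-15*sqrt(38)/2/2)**2 = (-15*sqrt(38)/4)**2 = 4275/8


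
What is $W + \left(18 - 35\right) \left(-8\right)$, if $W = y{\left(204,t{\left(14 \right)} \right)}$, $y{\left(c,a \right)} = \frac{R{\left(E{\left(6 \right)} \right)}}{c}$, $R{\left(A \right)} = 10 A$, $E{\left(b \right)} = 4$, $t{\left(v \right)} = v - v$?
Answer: $\frac{6946}{51} \approx 136.2$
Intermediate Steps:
$t{\left(v \right)} = 0$
$y{\left(c,a \right)} = \frac{40}{c}$ ($y{\left(c,a \right)} = \frac{10 \cdot 4}{c} = \frac{40}{c}$)
$W = \frac{10}{51}$ ($W = \frac{40}{204} = 40 \cdot \frac{1}{204} = \frac{10}{51} \approx 0.19608$)
$W + \left(18 - 35\right) \left(-8\right) = \frac{10}{51} + \left(18 - 35\right) \left(-8\right) = \frac{10}{51} - -136 = \frac{10}{51} + 136 = \frac{6946}{51}$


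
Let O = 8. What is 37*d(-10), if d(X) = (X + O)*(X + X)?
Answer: 1480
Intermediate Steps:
d(X) = 2*X*(8 + X) (d(X) = (X + 8)*(X + X) = (8 + X)*(2*X) = 2*X*(8 + X))
37*d(-10) = 37*(2*(-10)*(8 - 10)) = 37*(2*(-10)*(-2)) = 37*40 = 1480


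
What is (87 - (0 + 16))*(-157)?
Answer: -11147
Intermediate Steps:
(87 - (0 + 16))*(-157) = (87 - 1*16)*(-157) = (87 - 16)*(-157) = 71*(-157) = -11147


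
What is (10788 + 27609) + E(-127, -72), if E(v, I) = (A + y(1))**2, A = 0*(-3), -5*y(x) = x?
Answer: 959926/25 ≈ 38397.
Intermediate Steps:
y(x) = -x/5
A = 0
E(v, I) = 1/25 (E(v, I) = (0 - 1/5*1)**2 = (0 - 1/5)**2 = (-1/5)**2 = 1/25)
(10788 + 27609) + E(-127, -72) = (10788 + 27609) + 1/25 = 38397 + 1/25 = 959926/25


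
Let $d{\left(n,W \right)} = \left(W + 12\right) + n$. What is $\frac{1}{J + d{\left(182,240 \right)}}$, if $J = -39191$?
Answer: $- \frac{1}{38757} \approx -2.5802 \cdot 10^{-5}$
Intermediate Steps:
$d{\left(n,W \right)} = 12 + W + n$ ($d{\left(n,W \right)} = \left(12 + W\right) + n = 12 + W + n$)
$\frac{1}{J + d{\left(182,240 \right)}} = \frac{1}{-39191 + \left(12 + 240 + 182\right)} = \frac{1}{-39191 + 434} = \frac{1}{-38757} = - \frac{1}{38757}$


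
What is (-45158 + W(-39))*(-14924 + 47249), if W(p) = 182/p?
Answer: -1459883200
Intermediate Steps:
(-45158 + W(-39))*(-14924 + 47249) = (-45158 + 182/(-39))*(-14924 + 47249) = (-45158 + 182*(-1/39))*32325 = (-45158 - 14/3)*32325 = -135488/3*32325 = -1459883200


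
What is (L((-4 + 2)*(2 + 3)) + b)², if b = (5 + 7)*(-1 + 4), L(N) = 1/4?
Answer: 21025/16 ≈ 1314.1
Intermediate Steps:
L(N) = ¼
b = 36 (b = 12*3 = 36)
(L((-4 + 2)*(2 + 3)) + b)² = (¼ + 36)² = (145/4)² = 21025/16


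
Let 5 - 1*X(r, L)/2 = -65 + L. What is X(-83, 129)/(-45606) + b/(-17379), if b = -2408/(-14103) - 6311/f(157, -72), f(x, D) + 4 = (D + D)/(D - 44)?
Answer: -19234916481917/149037998178960 ≈ -0.12906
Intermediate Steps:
X(r, L) = 140 - 2*L (X(r, L) = 10 - 2*(-65 + L) = 10 + (130 - 2*L) = 140 - 2*L)
f(x, D) = -4 + 2*D/(-44 + D) (f(x, D) = -4 + (D + D)/(D - 44) = -4 + (2*D)/(-44 + D) = -4 + 2*D/(-44 + D))
b = 2581309597/1128240 (b = -2408/(-14103) - 6311*(-44 - 72)/(2*(88 - 1*(-72))) = -2408*(-1/14103) - 6311*(-58/(88 + 72)) = 2408/14103 - 6311/(2*(-1/116)*160) = 2408/14103 - 6311/(-80/29) = 2408/14103 - 6311*(-29/80) = 2408/14103 + 183019/80 = 2581309597/1128240 ≈ 2287.9)
X(-83, 129)/(-45606) + b/(-17379) = (140 - 2*129)/(-45606) + (2581309597/1128240)/(-17379) = (140 - 258)*(-1/45606) + (2581309597/1128240)*(-1/17379) = -118*(-1/45606) - 2581309597/19607682960 = 59/22803 - 2581309597/19607682960 = -19234916481917/149037998178960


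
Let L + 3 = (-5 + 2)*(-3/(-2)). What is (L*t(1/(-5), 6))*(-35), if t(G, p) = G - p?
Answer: -3255/2 ≈ -1627.5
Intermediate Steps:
L = -15/2 (L = -3 + (-5 + 2)*(-3/(-2)) = -3 - (-9)*(-1)/2 = -3 - 3*3/2 = -3 - 9/2 = -15/2 ≈ -7.5000)
(L*t(1/(-5), 6))*(-35) = -15*(1/(-5) - 1*6)/2*(-35) = -15*(1*(-⅕) - 6)/2*(-35) = -15*(-⅕ - 6)/2*(-35) = -15/2*(-31/5)*(-35) = (93/2)*(-35) = -3255/2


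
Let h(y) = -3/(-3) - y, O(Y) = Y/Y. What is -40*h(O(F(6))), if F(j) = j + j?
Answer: 0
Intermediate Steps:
F(j) = 2*j
O(Y) = 1
h(y) = 1 - y (h(y) = -3*(-⅓) - y = 1 - y)
-40*h(O(F(6))) = -40*(1 - 1*1) = -40*(1 - 1) = -40*0 = 0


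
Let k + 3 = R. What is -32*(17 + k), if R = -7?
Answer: -224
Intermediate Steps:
k = -10 (k = -3 - 7 = -10)
-32*(17 + k) = -32*(17 - 10) = -32*7 = -224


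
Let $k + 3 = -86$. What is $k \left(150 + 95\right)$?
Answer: $-21805$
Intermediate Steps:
$k = -89$ ($k = -3 - 86 = -89$)
$k \left(150 + 95\right) = - 89 \left(150 + 95\right) = \left(-89\right) 245 = -21805$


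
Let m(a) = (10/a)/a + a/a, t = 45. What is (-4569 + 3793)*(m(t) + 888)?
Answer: -279396472/405 ≈ -6.8987e+5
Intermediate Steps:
m(a) = 1 + 10/a² (m(a) = 10/a² + 1 = 1 + 10/a²)
(-4569 + 3793)*(m(t) + 888) = (-4569 + 3793)*((1 + 10/45²) + 888) = -776*((1 + 10*(1/2025)) + 888) = -776*((1 + 2/405) + 888) = -776*(407/405 + 888) = -776*360047/405 = -279396472/405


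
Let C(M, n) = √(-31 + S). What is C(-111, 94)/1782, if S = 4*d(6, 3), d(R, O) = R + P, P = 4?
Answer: 1/594 ≈ 0.0016835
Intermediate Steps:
d(R, O) = 4 + R (d(R, O) = R + 4 = 4 + R)
S = 40 (S = 4*(4 + 6) = 4*10 = 40)
C(M, n) = 3 (C(M, n) = √(-31 + 40) = √9 = 3)
C(-111, 94)/1782 = 3/1782 = 3*(1/1782) = 1/594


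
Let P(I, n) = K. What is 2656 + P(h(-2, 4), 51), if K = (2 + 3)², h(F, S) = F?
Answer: 2681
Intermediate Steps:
K = 25 (K = 5² = 25)
P(I, n) = 25
2656 + P(h(-2, 4), 51) = 2656 + 25 = 2681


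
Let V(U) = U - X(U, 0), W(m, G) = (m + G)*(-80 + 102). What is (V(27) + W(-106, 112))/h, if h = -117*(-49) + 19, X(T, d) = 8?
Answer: 151/5752 ≈ 0.026252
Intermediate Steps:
W(m, G) = 22*G + 22*m (W(m, G) = (G + m)*22 = 22*G + 22*m)
V(U) = -8 + U (V(U) = U - 1*8 = U - 8 = -8 + U)
h = 5752 (h = 5733 + 19 = 5752)
(V(27) + W(-106, 112))/h = ((-8 + 27) + (22*112 + 22*(-106)))/5752 = (19 + (2464 - 2332))*(1/5752) = (19 + 132)*(1/5752) = 151*(1/5752) = 151/5752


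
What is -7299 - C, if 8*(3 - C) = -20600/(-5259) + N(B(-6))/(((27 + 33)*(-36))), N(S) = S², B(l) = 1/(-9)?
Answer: -17915270879833/2453639040 ≈ -7301.5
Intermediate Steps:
B(l) = -⅑
C = 6159526873/2453639040 (C = 3 - (-20600/(-5259) + (-⅑)²/(((27 + 33)*(-36))))/8 = 3 - (-20600*(-1/5259) + 1/(81*((60*(-36)))))/8 = 3 - (20600/5259 + (1/81)/(-2160))/8 = 3 - (20600/5259 + (1/81)*(-1/2160))/8 = 3 - (20600/5259 - 1/174960)/8 = 3 - ⅛*1201390247/306704880 = 3 - 1201390247/2453639040 = 6159526873/2453639040 ≈ 2.5104)
-7299 - C = -7299 - 1*6159526873/2453639040 = -7299 - 6159526873/2453639040 = -17915270879833/2453639040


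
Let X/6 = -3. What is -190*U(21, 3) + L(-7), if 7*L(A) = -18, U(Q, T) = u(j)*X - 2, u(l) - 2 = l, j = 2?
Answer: 98402/7 ≈ 14057.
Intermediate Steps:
X = -18 (X = 6*(-3) = -18)
u(l) = 2 + l
U(Q, T) = -74 (U(Q, T) = (2 + 2)*(-18) - 2 = 4*(-18) - 2 = -72 - 2 = -74)
L(A) = -18/7 (L(A) = (⅐)*(-18) = -18/7)
-190*U(21, 3) + L(-7) = -190*(-74) - 18/7 = 14060 - 18/7 = 98402/7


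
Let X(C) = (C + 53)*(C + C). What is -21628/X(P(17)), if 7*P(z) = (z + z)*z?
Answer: -264943/274261 ≈ -0.96603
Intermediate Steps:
P(z) = 2*z²/7 (P(z) = ((z + z)*z)/7 = ((2*z)*z)/7 = (2*z²)/7 = 2*z²/7)
X(C) = 2*C*(53 + C) (X(C) = (53 + C)*(2*C) = 2*C*(53 + C))
-21628/X(P(17)) = -21628*7/(1156*(53 + (2/7)*17²)) = -21628*7/(1156*(53 + (2/7)*289)) = -21628*7/(1156*(53 + 578/7)) = -21628/(2*(578/7)*(949/7)) = -21628/1097044/49 = -21628*49/1097044 = -264943/274261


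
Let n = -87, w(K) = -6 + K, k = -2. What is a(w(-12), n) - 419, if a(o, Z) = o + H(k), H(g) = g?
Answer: -439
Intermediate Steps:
a(o, Z) = -2 + o (a(o, Z) = o - 2 = -2 + o)
a(w(-12), n) - 419 = (-2 + (-6 - 12)) - 419 = (-2 - 18) - 419 = -20 - 419 = -439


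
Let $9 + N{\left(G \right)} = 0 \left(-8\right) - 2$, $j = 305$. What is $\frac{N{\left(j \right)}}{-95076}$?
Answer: $\frac{11}{95076} \approx 0.0001157$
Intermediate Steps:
$N{\left(G \right)} = -11$ ($N{\left(G \right)} = -9 + \left(0 \left(-8\right) - 2\right) = -9 + \left(0 - 2\right) = -9 - 2 = -11$)
$\frac{N{\left(j \right)}}{-95076} = - \frac{11}{-95076} = \left(-11\right) \left(- \frac{1}{95076}\right) = \frac{11}{95076}$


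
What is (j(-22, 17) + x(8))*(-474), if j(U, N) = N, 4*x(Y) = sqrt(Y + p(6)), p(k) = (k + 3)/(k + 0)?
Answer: -8058 - 237*sqrt(38)/4 ≈ -8423.2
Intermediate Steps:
p(k) = (3 + k)/k
x(Y) = sqrt(3/2 + Y)/4 (x(Y) = sqrt(Y + (3 + 6)/6)/4 = sqrt(Y + (1/6)*9)/4 = sqrt(Y + 3/2)/4 = sqrt(3/2 + Y)/4)
(j(-22, 17) + x(8))*(-474) = (17 + sqrt(6 + 4*8)/8)*(-474) = (17 + sqrt(6 + 32)/8)*(-474) = (17 + sqrt(38)/8)*(-474) = -8058 - 237*sqrt(38)/4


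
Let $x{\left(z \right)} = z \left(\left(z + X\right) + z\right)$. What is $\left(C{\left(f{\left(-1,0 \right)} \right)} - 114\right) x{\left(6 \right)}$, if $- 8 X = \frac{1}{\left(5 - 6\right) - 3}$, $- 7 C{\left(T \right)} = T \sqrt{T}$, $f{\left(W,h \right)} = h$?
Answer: $- \frac{65835}{8} \approx -8229.4$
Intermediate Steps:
$C{\left(T \right)} = - \frac{T^{\frac{3}{2}}}{7}$ ($C{\left(T \right)} = - \frac{T \sqrt{T}}{7} = - \frac{T^{\frac{3}{2}}}{7}$)
$X = \frac{1}{32}$ ($X = - \frac{1}{8 \left(\left(5 - 6\right) - 3\right)} = - \frac{1}{8 \left(-1 - 3\right)} = - \frac{1}{8 \left(-4\right)} = \left(- \frac{1}{8}\right) \left(- \frac{1}{4}\right) = \frac{1}{32} \approx 0.03125$)
$x{\left(z \right)} = z \left(\frac{1}{32} + 2 z\right)$ ($x{\left(z \right)} = z \left(\left(z + \frac{1}{32}\right) + z\right) = z \left(\left(\frac{1}{32} + z\right) + z\right) = z \left(\frac{1}{32} + 2 z\right)$)
$\left(C{\left(f{\left(-1,0 \right)} \right)} - 114\right) x{\left(6 \right)} = \left(- \frac{0^{\frac{3}{2}}}{7} - 114\right) \frac{1}{32} \cdot 6 \left(1 + 64 \cdot 6\right) = \left(\left(- \frac{1}{7}\right) 0 - 114\right) \frac{1}{32} \cdot 6 \left(1 + 384\right) = \left(0 - 114\right) \frac{1}{32} \cdot 6 \cdot 385 = \left(-114\right) \frac{1155}{16} = - \frac{65835}{8}$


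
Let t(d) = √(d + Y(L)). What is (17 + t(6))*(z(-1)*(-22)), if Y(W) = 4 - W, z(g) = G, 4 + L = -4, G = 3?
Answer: -1122 - 198*√2 ≈ -1402.0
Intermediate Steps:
L = -8 (L = -4 - 4 = -8)
z(g) = 3
t(d) = √(12 + d) (t(d) = √(d + (4 - 1*(-8))) = √(d + (4 + 8)) = √(d + 12) = √(12 + d))
(17 + t(6))*(z(-1)*(-22)) = (17 + √(12 + 6))*(3*(-22)) = (17 + √18)*(-66) = (17 + 3*√2)*(-66) = -1122 - 198*√2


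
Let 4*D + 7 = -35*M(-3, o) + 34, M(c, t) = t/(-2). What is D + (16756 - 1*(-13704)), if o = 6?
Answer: 30493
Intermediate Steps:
M(c, t) = -t/2 (M(c, t) = t*(-½) = -t/2)
D = 33 (D = -7/4 + (-(-35)*6/2 + 34)/4 = -7/4 + (-35*(-3) + 34)/4 = -7/4 + (105 + 34)/4 = -7/4 + (¼)*139 = -7/4 + 139/4 = 33)
D + (16756 - 1*(-13704)) = 33 + (16756 - 1*(-13704)) = 33 + (16756 + 13704) = 33 + 30460 = 30493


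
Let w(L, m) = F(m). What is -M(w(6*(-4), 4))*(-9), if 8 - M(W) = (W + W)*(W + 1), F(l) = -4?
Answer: -144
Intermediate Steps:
w(L, m) = -4
M(W) = 8 - 2*W*(1 + W) (M(W) = 8 - (W + W)*(W + 1) = 8 - 2*W*(1 + W))
-M(w(6*(-4), 4))*(-9) = -(8 - 2*(-4) - 2*(-4)**2)*(-9) = -(8 + 8 - 2*16)*(-9) = -(8 + 8 - 32)*(-9) = -1*(-16)*(-9) = 16*(-9) = -144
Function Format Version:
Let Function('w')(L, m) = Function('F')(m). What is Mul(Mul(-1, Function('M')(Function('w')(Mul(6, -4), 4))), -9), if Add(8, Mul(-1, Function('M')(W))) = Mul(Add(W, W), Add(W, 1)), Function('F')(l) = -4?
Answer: -144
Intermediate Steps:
Function('w')(L, m) = -4
Function('M')(W) = Add(8, Mul(-2, W, Add(1, W))) (Function('M')(W) = Add(8, Mul(-1, Mul(Add(W, W), Add(W, 1)))) = Add(8, Mul(-1, Mul(Mul(2, W), Add(1, W)))) = Add(8, Mul(-1, Mul(2, W, Add(1, W)))) = Add(8, Mul(-2, W, Add(1, W))))
Mul(Mul(-1, Function('M')(Function('w')(Mul(6, -4), 4))), -9) = Mul(Mul(-1, Add(8, Mul(-2, -4), Mul(-2, Pow(-4, 2)))), -9) = Mul(Mul(-1, Add(8, 8, Mul(-2, 16))), -9) = Mul(Mul(-1, Add(8, 8, -32)), -9) = Mul(Mul(-1, -16), -9) = Mul(16, -9) = -144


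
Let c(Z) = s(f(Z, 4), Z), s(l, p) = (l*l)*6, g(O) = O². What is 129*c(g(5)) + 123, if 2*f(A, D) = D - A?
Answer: 170913/2 ≈ 85457.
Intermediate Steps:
f(A, D) = D/2 - A/2 (f(A, D) = (D - A)/2 = D/2 - A/2)
s(l, p) = 6*l² (s(l, p) = l²*6 = 6*l²)
c(Z) = 6*(2 - Z/2)² (c(Z) = 6*((½)*4 - Z/2)² = 6*(2 - Z/2)²)
129*c(g(5)) + 123 = 129*(3*(-4 + 5²)²/2) + 123 = 129*(3*(-4 + 25)²/2) + 123 = 129*((3/2)*21²) + 123 = 129*((3/2)*441) + 123 = 129*(1323/2) + 123 = 170667/2 + 123 = 170913/2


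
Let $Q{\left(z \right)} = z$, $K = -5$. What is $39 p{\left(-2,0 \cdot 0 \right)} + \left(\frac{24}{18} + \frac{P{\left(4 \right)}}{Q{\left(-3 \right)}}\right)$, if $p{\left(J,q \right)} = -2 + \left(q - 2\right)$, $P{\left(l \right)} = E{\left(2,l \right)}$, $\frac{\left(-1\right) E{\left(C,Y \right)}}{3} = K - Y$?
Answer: $- \frac{491}{3} \approx -163.67$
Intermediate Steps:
$E{\left(C,Y \right)} = 15 + 3 Y$ ($E{\left(C,Y \right)} = - 3 \left(-5 - Y\right) = 15 + 3 Y$)
$P{\left(l \right)} = 15 + 3 l$
$p{\left(J,q \right)} = -4 + q$ ($p{\left(J,q \right)} = -2 + \left(q - 2\right) = -2 + \left(-2 + q\right) = -4 + q$)
$39 p{\left(-2,0 \cdot 0 \right)} + \left(\frac{24}{18} + \frac{P{\left(4 \right)}}{Q{\left(-3 \right)}}\right) = 39 \left(-4 + 0 \cdot 0\right) + \left(\frac{24}{18} + \frac{15 + 3 \cdot 4}{-3}\right) = 39 \left(-4 + 0\right) + \left(24 \cdot \frac{1}{18} + \left(15 + 12\right) \left(- \frac{1}{3}\right)\right) = 39 \left(-4\right) + \left(\frac{4}{3} + 27 \left(- \frac{1}{3}\right)\right) = -156 + \left(\frac{4}{3} - 9\right) = -156 - \frac{23}{3} = - \frac{491}{3}$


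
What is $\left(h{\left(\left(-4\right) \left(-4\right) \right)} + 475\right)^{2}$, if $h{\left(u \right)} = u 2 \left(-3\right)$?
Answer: $143641$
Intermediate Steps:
$h{\left(u \right)} = - 6 u$ ($h{\left(u \right)} = 2 u \left(-3\right) = - 6 u$)
$\left(h{\left(\left(-4\right) \left(-4\right) \right)} + 475\right)^{2} = \left(- 6 \left(\left(-4\right) \left(-4\right)\right) + 475\right)^{2} = \left(\left(-6\right) 16 + 475\right)^{2} = \left(-96 + 475\right)^{2} = 379^{2} = 143641$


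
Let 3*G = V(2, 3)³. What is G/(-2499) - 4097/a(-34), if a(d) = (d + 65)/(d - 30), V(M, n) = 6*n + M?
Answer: 1965525376/232407 ≈ 8457.3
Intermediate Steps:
V(M, n) = M + 6*n
a(d) = (65 + d)/(-30 + d)
G = 8000/3 (G = (2 + 6*3)³/3 = (2 + 18)³/3 = (⅓)*20³ = (⅓)*8000 = 8000/3 ≈ 2666.7)
G/(-2499) - 4097/a(-34) = (8000/3)/(-2499) - 4097*(-30 - 34)/(65 - 34) = (8000/3)*(-1/2499) - 4097/(31/(-64)) = -8000/7497 - 4097/((-1/64*31)) = -8000/7497 - 4097/(-31/64) = -8000/7497 - 4097*(-64/31) = -8000/7497 + 262208/31 = 1965525376/232407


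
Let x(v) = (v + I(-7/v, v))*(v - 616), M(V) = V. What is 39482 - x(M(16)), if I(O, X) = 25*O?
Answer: 85039/2 ≈ 42520.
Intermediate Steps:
x(v) = (-616 + v)*(v - 175/v) (x(v) = (v + 25*(-7/v))*(v - 616) = (v - 175/v)*(-616 + v) = (-616 + v)*(v - 175/v))
39482 - x(M(16)) = 39482 - (-175 + 16² - 616*16 + 107800/16) = 39482 - (-175 + 256 - 9856 + 107800*(1/16)) = 39482 - (-175 + 256 - 9856 + 13475/2) = 39482 - 1*(-6075/2) = 39482 + 6075/2 = 85039/2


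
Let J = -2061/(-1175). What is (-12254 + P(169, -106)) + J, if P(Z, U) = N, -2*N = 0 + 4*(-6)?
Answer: -14382289/1175 ≈ -12240.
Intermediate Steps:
N = 12 (N = -(0 + 4*(-6))/2 = -(0 - 24)/2 = -½*(-24) = 12)
P(Z, U) = 12
J = 2061/1175 (J = -2061*(-1/1175) = 2061/1175 ≈ 1.7540)
(-12254 + P(169, -106)) + J = (-12254 + 12) + 2061/1175 = -12242 + 2061/1175 = -14382289/1175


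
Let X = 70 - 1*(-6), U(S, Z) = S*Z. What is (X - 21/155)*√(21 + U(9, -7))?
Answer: 11759*I*√42/155 ≈ 491.66*I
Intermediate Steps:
X = 76 (X = 70 + 6 = 76)
(X - 21/155)*√(21 + U(9, -7)) = (76 - 21/155)*√(21 + 9*(-7)) = (76 - 21*1/155)*√(21 - 63) = (76 - 21/155)*√(-42) = 11759*(I*√42)/155 = 11759*I*√42/155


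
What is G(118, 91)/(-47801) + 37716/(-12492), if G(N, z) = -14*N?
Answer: -148518811/49760841 ≈ -2.9847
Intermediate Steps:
G(118, 91)/(-47801) + 37716/(-12492) = -14*118/(-47801) + 37716/(-12492) = -1652*(-1/47801) + 37716*(-1/12492) = 1652/47801 - 3143/1041 = -148518811/49760841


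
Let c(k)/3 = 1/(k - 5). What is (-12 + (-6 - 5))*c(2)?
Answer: 23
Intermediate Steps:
c(k) = 3/(-5 + k) (c(k) = 3/(k - 5) = 3/(-5 + k))
(-12 + (-6 - 5))*c(2) = (-12 + (-6 - 5))*(3/(-5 + 2)) = (-12 - 11)*(3/(-3)) = -69*(-1)/3 = -23*(-1) = 23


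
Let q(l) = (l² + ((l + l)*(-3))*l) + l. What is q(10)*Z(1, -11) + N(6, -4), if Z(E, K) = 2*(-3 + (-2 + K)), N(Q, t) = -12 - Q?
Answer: 15662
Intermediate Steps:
q(l) = l - 5*l² (q(l) = (l² + ((2*l)*(-3))*l) + l = (l² + (-6*l)*l) + l = (l² - 6*l²) + l = -5*l² + l = l - 5*l²)
Z(E, K) = -10 + 2*K (Z(E, K) = 2*(-5 + K) = -10 + 2*K)
q(10)*Z(1, -11) + N(6, -4) = (10*(1 - 5*10))*(-10 + 2*(-11)) + (-12 - 1*6) = (10*(1 - 50))*(-10 - 22) + (-12 - 6) = (10*(-49))*(-32) - 18 = -490*(-32) - 18 = 15680 - 18 = 15662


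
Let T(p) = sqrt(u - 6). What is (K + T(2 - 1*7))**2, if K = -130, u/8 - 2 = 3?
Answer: (130 - sqrt(34))**2 ≈ 15418.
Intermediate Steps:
u = 40 (u = 16 + 8*3 = 16 + 24 = 40)
T(p) = sqrt(34) (T(p) = sqrt(40 - 6) = sqrt(34))
(K + T(2 - 1*7))**2 = (-130 + sqrt(34))**2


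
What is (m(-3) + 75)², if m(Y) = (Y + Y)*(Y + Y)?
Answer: 12321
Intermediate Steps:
m(Y) = 4*Y² (m(Y) = (2*Y)*(2*Y) = 4*Y²)
(m(-3) + 75)² = (4*(-3)² + 75)² = (4*9 + 75)² = (36 + 75)² = 111² = 12321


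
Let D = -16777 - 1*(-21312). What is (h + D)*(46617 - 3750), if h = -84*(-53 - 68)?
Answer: 630102033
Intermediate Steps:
D = 4535 (D = -16777 + 21312 = 4535)
h = 10164 (h = -84*(-121) = 10164)
(h + D)*(46617 - 3750) = (10164 + 4535)*(46617 - 3750) = 14699*42867 = 630102033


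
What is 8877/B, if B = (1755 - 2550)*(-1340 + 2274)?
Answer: -2959/247510 ≈ -0.011955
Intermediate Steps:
B = -742530 (B = -795*934 = -742530)
8877/B = 8877/(-742530) = 8877*(-1/742530) = -2959/247510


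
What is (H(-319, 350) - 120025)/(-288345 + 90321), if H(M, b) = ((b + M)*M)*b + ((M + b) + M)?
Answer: 1193821/66008 ≈ 18.086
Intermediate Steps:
H(M, b) = b + 2*M + M*b*(M + b) (H(M, b) = ((M + b)*M)*b + (b + 2*M) = (M*(M + b))*b + (b + 2*M) = M*b*(M + b) + (b + 2*M) = b + 2*M + M*b*(M + b))
(H(-319, 350) - 120025)/(-288345 + 90321) = ((350 + 2*(-319) - 319*350**2 + 350*(-319)**2) - 120025)/(-288345 + 90321) = ((350 - 638 - 319*122500 + 350*101761) - 120025)/(-198024) = ((350 - 638 - 39077500 + 35616350) - 120025)*(-1/198024) = (-3461438 - 120025)*(-1/198024) = -3581463*(-1/198024) = 1193821/66008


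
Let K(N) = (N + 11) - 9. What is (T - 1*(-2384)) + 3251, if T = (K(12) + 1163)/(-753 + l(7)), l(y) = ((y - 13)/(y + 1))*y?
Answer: 17086247/3033 ≈ 5633.4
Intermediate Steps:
l(y) = y*(-13 + y)/(1 + y) (l(y) = ((-13 + y)/(1 + y))*y = y*(-13 + y)/(1 + y))
K(N) = 2 + N (K(N) = (11 + N) - 9 = 2 + N)
T = -4708/3033 (T = ((2 + 12) + 1163)/(-753 + 7*(-13 + 7)/(1 + 7)) = (14 + 1163)/(-753 + 7*(-6)/8) = 1177/(-753 + 7*(⅛)*(-6)) = 1177/(-753 - 21/4) = 1177/(-3033/4) = 1177*(-4/3033) = -4708/3033 ≈ -1.5523)
(T - 1*(-2384)) + 3251 = (-4708/3033 - 1*(-2384)) + 3251 = (-4708/3033 + 2384) + 3251 = 7225964/3033 + 3251 = 17086247/3033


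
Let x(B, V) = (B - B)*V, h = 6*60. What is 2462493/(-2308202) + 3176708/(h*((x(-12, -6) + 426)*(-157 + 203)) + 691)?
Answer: -10041022441727/16284944468702 ≈ -0.61658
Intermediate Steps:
h = 360
x(B, V) = 0 (x(B, V) = 0*V = 0)
2462493/(-2308202) + 3176708/(h*((x(-12, -6) + 426)*(-157 + 203)) + 691) = 2462493/(-2308202) + 3176708/(360*((0 + 426)*(-157 + 203)) + 691) = 2462493*(-1/2308202) + 3176708/(360*(426*46) + 691) = -2462493/2308202 + 3176708/(360*19596 + 691) = -2462493/2308202 + 3176708/(7054560 + 691) = -2462493/2308202 + 3176708/7055251 = -10041022441727/16284944468702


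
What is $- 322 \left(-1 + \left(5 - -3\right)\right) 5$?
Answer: $-11270$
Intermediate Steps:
$- 322 \left(-1 + \left(5 - -3\right)\right) 5 = - 322 \left(-1 + \left(5 + 3\right)\right) 5 = - 322 \left(-1 + 8\right) 5 = - 322 \cdot 7 \cdot 5 = \left(-322\right) 35 = -11270$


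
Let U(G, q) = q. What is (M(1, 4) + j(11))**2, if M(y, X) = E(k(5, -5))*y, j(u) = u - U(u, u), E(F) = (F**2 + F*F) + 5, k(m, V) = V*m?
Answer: 1575025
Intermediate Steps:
E(F) = 5 + 2*F**2 (E(F) = (F**2 + F**2) + 5 = 2*F**2 + 5 = 5 + 2*F**2)
j(u) = 0 (j(u) = u - u = 0)
M(y, X) = 1255*y (M(y, X) = (5 + 2*(-5*5)**2)*y = (5 + 2*(-25)**2)*y = (5 + 2*625)*y = (5 + 1250)*y = 1255*y)
(M(1, 4) + j(11))**2 = (1255*1 + 0)**2 = (1255 + 0)**2 = 1255**2 = 1575025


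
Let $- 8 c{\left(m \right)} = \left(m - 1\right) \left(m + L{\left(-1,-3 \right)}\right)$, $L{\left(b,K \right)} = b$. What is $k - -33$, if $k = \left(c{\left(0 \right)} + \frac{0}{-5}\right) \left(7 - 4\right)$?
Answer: $\frac{261}{8} \approx 32.625$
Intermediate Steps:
$c{\left(m \right)} = - \frac{\left(-1 + m\right)^{2}}{8}$ ($c{\left(m \right)} = - \frac{\left(m - 1\right) \left(m - 1\right)}{8} = - \frac{\left(-1 + m\right) \left(-1 + m\right)}{8} = - \frac{\left(-1 + m\right)^{2}}{8}$)
$k = - \frac{3}{8}$ ($k = \left(\left(- \frac{1}{8} - \frac{0^{2}}{8} + \frac{1}{4} \cdot 0\right) + \frac{0}{-5}\right) \left(7 - 4\right) = \left(\left(- \frac{1}{8} - 0 + 0\right) + 0 \left(- \frac{1}{5}\right)\right) 3 = \left(\left(- \frac{1}{8} + 0 + 0\right) + 0\right) 3 = \left(- \frac{1}{8} + 0\right) 3 = \left(- \frac{1}{8}\right) 3 = - \frac{3}{8} \approx -0.375$)
$k - -33 = - \frac{3}{8} - -33 = - \frac{3}{8} + 33 = \frac{261}{8}$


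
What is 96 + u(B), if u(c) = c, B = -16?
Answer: 80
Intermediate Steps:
96 + u(B) = 96 - 16 = 80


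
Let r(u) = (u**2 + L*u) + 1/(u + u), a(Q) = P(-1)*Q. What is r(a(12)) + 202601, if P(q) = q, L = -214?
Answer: 4927511/24 ≈ 2.0531e+5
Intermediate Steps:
a(Q) = -Q
r(u) = u**2 + 1/(2*u) - 214*u (r(u) = (u**2 - 214*u) + 1/(u + u) = (u**2 - 214*u) + 1/(2*u) = u**2 + 1/(2*u) - 214*u)
r(a(12)) + 202601 = ((-1*12)**2 + 1/(2*((-1*12))) - (-214)*12) + 202601 = ((-12)**2 + (1/2)/(-12) - 214*(-12)) + 202601 = (144 + (1/2)*(-1/12) + 2568) + 202601 = (144 - 1/24 + 2568) + 202601 = 65087/24 + 202601 = 4927511/24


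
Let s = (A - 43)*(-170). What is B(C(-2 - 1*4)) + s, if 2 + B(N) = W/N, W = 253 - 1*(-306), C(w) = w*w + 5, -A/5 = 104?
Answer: 3924587/41 ≈ 95722.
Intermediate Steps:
A = -520 (A = -5*104 = -520)
C(w) = 5 + w**2 (C(w) = w**2 + 5 = 5 + w**2)
W = 559 (W = 253 + 306 = 559)
B(N) = -2 + 559/N
s = 95710 (s = (-520 - 43)*(-170) = -563*(-170) = 95710)
B(C(-2 - 1*4)) + s = (-2 + 559/(5 + (-2 - 1*4)**2)) + 95710 = (-2 + 559/(5 + (-2 - 4)**2)) + 95710 = (-2 + 559/(5 + (-6)**2)) + 95710 = (-2 + 559/(5 + 36)) + 95710 = (-2 + 559/41) + 95710 = 477/41 + 95710 = 3924587/41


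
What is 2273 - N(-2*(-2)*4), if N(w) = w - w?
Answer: 2273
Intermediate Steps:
N(w) = 0
2273 - N(-2*(-2)*4) = 2273 - 1*0 = 2273 + 0 = 2273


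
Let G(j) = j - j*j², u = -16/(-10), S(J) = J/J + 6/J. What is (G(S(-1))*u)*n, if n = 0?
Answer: 0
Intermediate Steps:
S(J) = 1 + 6/J
u = 8/5 (u = -16*(-⅒) = 8/5 ≈ 1.6000)
G(j) = j - j³
(G(S(-1))*u)*n = (((6 - 1)/(-1) - ((6 - 1)/(-1))³)*(8/5))*0 = ((-1*5 - (-1*5)³)*(8/5))*0 = ((-5 - 1*(-5)³)*(8/5))*0 = ((-5 - 1*(-125))*(8/5))*0 = ((-5 + 125)*(8/5))*0 = (120*(8/5))*0 = 192*0 = 0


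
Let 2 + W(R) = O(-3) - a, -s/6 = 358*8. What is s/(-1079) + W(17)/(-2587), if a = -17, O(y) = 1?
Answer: 3418288/214721 ≈ 15.920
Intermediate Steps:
s = -17184 (s = -2148*8 = -6*2864 = -17184)
W(R) = 16 (W(R) = -2 + (1 - 1*(-17)) = -2 + (1 + 17) = -2 + 18 = 16)
s/(-1079) + W(17)/(-2587) = -17184/(-1079) + 16/(-2587) = -17184*(-1/1079) + 16*(-1/2587) = 17184/1079 - 16/2587 = 3418288/214721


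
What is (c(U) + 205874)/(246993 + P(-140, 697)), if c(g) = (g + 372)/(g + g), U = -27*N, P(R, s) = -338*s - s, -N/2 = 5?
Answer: 18528767/963900 ≈ 19.223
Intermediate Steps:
N = -10 (N = -2*5 = -10)
P(R, s) = -339*s
U = 270 (U = -27*(-10) = 270)
c(g) = (372 + g)/(2*g) (c(g) = (372 + g)/((2*g)) = (372 + g)*(1/(2*g)) = (372 + g)/(2*g))
(c(U) + 205874)/(246993 + P(-140, 697)) = ((½)*(372 + 270)/270 + 205874)/(246993 - 339*697) = ((½)*(1/270)*642 + 205874)/(246993 - 236283) = (107/90 + 205874)/10710 = (18528767/90)*(1/10710) = 18528767/963900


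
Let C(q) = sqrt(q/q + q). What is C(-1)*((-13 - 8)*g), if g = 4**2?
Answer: 0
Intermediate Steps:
g = 16
C(q) = sqrt(1 + q)
C(-1)*((-13 - 8)*g) = sqrt(1 - 1)*((-13 - 8)*16) = sqrt(0)*(-21*16) = 0*(-336) = 0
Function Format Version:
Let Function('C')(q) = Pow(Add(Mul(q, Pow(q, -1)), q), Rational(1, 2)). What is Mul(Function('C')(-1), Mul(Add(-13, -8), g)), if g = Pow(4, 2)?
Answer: 0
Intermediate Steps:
g = 16
Function('C')(q) = Pow(Add(1, q), Rational(1, 2))
Mul(Function('C')(-1), Mul(Add(-13, -8), g)) = Mul(Pow(Add(1, -1), Rational(1, 2)), Mul(Add(-13, -8), 16)) = Mul(Pow(0, Rational(1, 2)), Mul(-21, 16)) = Mul(0, -336) = 0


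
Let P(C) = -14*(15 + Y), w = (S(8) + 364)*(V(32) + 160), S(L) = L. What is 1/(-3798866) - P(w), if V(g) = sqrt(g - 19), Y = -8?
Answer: 372288867/3798866 ≈ 98.000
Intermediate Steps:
V(g) = sqrt(-19 + g)
w = 59520 + 372*sqrt(13) (w = (8 + 364)*(sqrt(-19 + 32) + 160) = 372*(sqrt(13) + 160) = 372*(160 + sqrt(13)) = 59520 + 372*sqrt(13) ≈ 60861.)
P(C) = -98 (P(C) = -14*(15 - 8) = -14*7 = -98)
1/(-3798866) - P(w) = 1/(-3798866) - 1*(-98) = -1/3798866 + 98 = 372288867/3798866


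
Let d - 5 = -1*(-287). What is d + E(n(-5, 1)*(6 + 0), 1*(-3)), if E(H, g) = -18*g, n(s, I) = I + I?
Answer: 346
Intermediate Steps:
n(s, I) = 2*I
d = 292 (d = 5 - 1*(-287) = 5 + 287 = 292)
d + E(n(-5, 1)*(6 + 0), 1*(-3)) = 292 - 18*(-3) = 292 + 54 = 346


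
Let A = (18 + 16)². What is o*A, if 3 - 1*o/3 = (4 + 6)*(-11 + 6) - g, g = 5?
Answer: 201144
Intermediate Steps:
A = 1156 (A = 34² = 1156)
o = 174 (o = 9 - 3*((4 + 6)*(-11 + 6) - 1*5) = 9 - 3*(10*(-5) - 5) = 9 - 3*(-50 - 5) = 9 - 3*(-55) = 9 + 165 = 174)
o*A = 174*1156 = 201144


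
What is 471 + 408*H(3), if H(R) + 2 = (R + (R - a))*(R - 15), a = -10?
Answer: -78681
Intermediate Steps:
H(R) = -2 + (-15 + R)*(10 + 2*R) (H(R) = -2 + (R + (R - 1*(-10)))*(R - 15) = -2 + (R + (R + 10))*(-15 + R) = -2 + (R + (10 + R))*(-15 + R) = -2 + (10 + 2*R)*(-15 + R) = -2 + (-15 + R)*(10 + 2*R))
471 + 408*H(3) = 471 + 408*(-152 - 20*3 + 2*3**2) = 471 + 408*(-152 - 60 + 2*9) = 471 + 408*(-152 - 60 + 18) = 471 + 408*(-194) = 471 - 79152 = -78681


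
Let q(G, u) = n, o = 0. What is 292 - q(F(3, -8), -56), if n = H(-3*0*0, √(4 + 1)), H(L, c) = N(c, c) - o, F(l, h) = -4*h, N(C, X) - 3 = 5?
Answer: 284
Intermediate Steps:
N(C, X) = 8 (N(C, X) = 3 + 5 = 8)
H(L, c) = 8 (H(L, c) = 8 - 1*0 = 8 + 0 = 8)
n = 8
q(G, u) = 8
292 - q(F(3, -8), -56) = 292 - 1*8 = 292 - 8 = 284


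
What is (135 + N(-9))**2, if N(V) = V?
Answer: 15876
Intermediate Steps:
(135 + N(-9))**2 = (135 - 9)**2 = 126**2 = 15876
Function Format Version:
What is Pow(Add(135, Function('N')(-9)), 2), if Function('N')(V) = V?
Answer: 15876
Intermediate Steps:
Pow(Add(135, Function('N')(-9)), 2) = Pow(Add(135, -9), 2) = Pow(126, 2) = 15876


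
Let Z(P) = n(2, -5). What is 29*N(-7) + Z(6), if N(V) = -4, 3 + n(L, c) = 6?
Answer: -113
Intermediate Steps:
n(L, c) = 3 (n(L, c) = -3 + 6 = 3)
Z(P) = 3
29*N(-7) + Z(6) = 29*(-4) + 3 = -116 + 3 = -113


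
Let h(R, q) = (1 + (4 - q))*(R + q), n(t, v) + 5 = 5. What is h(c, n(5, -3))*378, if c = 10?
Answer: 18900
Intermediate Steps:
n(t, v) = 0 (n(t, v) = -5 + 5 = 0)
h(R, q) = (5 - q)*(R + q)
h(c, n(5, -3))*378 = (-1*0² + 5*10 + 5*0 - 1*10*0)*378 = (-1*0 + 50 + 0 + 0)*378 = (0 + 50 + 0 + 0)*378 = 50*378 = 18900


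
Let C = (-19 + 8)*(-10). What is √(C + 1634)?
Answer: 4*√109 ≈ 41.761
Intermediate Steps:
C = 110 (C = -11*(-10) = 110)
√(C + 1634) = √(110 + 1634) = √1744 = 4*√109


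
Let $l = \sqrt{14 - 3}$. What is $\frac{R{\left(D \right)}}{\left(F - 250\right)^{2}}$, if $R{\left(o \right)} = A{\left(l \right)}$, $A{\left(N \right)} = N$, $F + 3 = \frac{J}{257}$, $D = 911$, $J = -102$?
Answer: $\frac{66049 \sqrt{11}}{4241005129} \approx 5.1653 \cdot 10^{-5}$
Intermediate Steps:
$l = \sqrt{11} \approx 3.3166$
$F = - \frac{873}{257}$ ($F = -3 - \frac{102}{257} = - \frac{873}{257} \approx -3.3969$)
$R{\left(o \right)} = \sqrt{11}$
$\frac{R{\left(D \right)}}{\left(F - 250\right)^{2}} = \frac{\sqrt{11}}{\left(- \frac{873}{257} - 250\right)^{2}} = \frac{\sqrt{11}}{\left(- \frac{65123}{257}\right)^{2}} = \frac{\sqrt{11}}{\frac{4241005129}{66049}} = \sqrt{11} \cdot \frac{66049}{4241005129} = \frac{66049 \sqrt{11}}{4241005129}$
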